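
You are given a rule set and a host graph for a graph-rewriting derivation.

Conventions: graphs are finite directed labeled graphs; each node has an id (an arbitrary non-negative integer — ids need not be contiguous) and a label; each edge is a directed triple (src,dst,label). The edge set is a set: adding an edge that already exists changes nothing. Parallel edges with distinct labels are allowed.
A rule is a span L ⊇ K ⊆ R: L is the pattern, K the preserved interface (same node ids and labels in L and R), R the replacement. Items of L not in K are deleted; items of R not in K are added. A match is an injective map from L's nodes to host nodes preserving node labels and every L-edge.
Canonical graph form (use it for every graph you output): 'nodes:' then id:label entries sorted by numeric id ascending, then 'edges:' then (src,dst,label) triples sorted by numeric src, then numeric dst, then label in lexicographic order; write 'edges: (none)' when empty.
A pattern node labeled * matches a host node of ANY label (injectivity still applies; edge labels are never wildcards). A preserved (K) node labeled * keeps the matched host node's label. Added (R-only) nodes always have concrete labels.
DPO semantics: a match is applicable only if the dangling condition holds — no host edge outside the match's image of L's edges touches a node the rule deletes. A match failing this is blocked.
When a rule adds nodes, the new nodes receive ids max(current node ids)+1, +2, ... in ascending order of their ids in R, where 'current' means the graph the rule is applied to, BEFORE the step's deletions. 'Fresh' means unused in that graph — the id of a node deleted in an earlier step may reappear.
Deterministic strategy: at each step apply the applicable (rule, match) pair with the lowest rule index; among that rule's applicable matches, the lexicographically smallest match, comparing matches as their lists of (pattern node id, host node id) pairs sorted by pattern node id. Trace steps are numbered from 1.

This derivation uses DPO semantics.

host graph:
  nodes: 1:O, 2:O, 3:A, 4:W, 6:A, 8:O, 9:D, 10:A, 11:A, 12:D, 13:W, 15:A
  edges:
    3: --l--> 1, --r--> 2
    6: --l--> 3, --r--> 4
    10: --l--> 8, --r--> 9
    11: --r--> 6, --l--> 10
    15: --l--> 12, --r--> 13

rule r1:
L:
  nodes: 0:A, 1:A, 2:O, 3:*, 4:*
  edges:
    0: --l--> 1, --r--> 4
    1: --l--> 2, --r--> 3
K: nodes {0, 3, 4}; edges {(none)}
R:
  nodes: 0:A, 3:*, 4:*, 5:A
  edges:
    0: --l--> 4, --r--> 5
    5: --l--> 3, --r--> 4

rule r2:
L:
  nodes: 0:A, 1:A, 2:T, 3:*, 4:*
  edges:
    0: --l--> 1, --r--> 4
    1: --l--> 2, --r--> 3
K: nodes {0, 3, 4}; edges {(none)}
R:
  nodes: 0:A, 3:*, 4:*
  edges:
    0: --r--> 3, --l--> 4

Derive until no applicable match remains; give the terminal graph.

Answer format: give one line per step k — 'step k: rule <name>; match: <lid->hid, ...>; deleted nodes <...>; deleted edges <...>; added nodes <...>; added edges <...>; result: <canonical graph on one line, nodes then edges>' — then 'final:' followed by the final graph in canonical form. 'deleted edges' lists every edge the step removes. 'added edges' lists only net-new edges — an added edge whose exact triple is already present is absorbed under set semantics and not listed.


step 1: rule r1; match: 0->6, 1->3, 2->1, 3->2, 4->4; deleted nodes 1, 3; deleted edges (3,1,l); (3,2,r); (6,3,l); (6,4,r); added nodes 16; added edges (6,4,l); (6,16,r); (16,2,l); (16,4,r); result: nodes: 2:O, 4:W, 6:A, 8:O, 9:D, 10:A, 11:A, 12:D, 13:W, 15:A, 16:A edges: (6,4,l); (6,16,r); (10,8,l); (10,9,r); (11,6,r); (11,10,l); (15,12,l); (15,13,r); (16,2,l); (16,4,r)
step 2: rule r1; match: 0->11, 1->10, 2->8, 3->9, 4->6; deleted nodes 8, 10; deleted edges (10,8,l); (10,9,r); (11,6,r); (11,10,l); added nodes 17; added edges (11,6,l); (11,17,r); (17,6,r); (17,9,l); result: nodes: 2:O, 4:W, 6:A, 9:D, 11:A, 12:D, 13:W, 15:A, 16:A, 17:A edges: (6,4,l); (6,16,r); (11,6,l); (11,17,r); (15,12,l); (15,13,r); (16,2,l); (16,4,r); (17,6,r); (17,9,l)
final:
nodes: 2:O, 4:W, 6:A, 9:D, 11:A, 12:D, 13:W, 15:A, 16:A, 17:A
edges: (6,4,l); (6,16,r); (11,6,l); (11,17,r); (15,12,l); (15,13,r); (16,2,l); (16,4,r); (17,6,r); (17,9,l)


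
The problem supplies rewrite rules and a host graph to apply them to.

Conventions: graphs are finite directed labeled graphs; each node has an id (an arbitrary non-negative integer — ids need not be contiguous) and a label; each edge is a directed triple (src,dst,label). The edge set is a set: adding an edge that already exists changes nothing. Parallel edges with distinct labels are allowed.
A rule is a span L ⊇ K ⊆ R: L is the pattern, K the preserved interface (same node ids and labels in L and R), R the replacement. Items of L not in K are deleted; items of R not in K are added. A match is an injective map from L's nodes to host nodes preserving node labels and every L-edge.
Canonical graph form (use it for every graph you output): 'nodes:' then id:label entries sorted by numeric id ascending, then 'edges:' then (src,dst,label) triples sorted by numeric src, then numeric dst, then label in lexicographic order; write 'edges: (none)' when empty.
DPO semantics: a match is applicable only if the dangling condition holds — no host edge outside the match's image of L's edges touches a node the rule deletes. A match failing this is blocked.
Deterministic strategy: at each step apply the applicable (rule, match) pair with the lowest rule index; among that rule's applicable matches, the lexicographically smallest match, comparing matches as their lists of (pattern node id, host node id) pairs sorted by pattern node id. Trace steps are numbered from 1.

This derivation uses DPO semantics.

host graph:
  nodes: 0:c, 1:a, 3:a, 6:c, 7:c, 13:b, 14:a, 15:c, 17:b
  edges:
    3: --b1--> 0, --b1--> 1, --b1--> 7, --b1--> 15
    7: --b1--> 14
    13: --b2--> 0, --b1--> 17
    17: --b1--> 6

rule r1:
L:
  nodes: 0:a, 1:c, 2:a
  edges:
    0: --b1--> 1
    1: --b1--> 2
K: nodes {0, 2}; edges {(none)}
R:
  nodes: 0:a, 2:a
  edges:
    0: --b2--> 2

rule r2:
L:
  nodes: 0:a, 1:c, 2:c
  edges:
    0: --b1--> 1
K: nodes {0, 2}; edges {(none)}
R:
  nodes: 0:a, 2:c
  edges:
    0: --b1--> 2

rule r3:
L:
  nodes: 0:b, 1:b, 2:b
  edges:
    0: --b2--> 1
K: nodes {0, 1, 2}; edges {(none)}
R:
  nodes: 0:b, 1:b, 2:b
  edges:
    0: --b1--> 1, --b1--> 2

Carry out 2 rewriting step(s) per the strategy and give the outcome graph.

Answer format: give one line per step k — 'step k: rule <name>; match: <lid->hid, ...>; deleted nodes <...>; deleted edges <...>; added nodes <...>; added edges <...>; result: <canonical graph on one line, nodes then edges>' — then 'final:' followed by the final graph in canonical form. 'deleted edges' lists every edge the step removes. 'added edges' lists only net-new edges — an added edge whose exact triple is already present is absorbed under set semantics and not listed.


step 1: rule r1; match: 0->3, 1->7, 2->14; deleted nodes 7; deleted edges (3,7,b1); (7,14,b1); added nodes (none); added edges (3,14,b2); result: nodes: 0:c, 1:a, 3:a, 6:c, 13:b, 14:a, 15:c, 17:b edges: (3,0,b1); (3,1,b1); (3,14,b2); (3,15,b1); (13,0,b2); (13,17,b1); (17,6,b1)
step 2: rule r2; match: 0->3, 1->15, 2->0; deleted nodes 15; deleted edges (3,15,b1); added nodes (none); added edges (none); result: nodes: 0:c, 1:a, 3:a, 6:c, 13:b, 14:a, 17:b edges: (3,0,b1); (3,1,b1); (3,14,b2); (13,0,b2); (13,17,b1); (17,6,b1)
final:
nodes: 0:c, 1:a, 3:a, 6:c, 13:b, 14:a, 17:b
edges: (3,0,b1); (3,1,b1); (3,14,b2); (13,0,b2); (13,17,b1); (17,6,b1)


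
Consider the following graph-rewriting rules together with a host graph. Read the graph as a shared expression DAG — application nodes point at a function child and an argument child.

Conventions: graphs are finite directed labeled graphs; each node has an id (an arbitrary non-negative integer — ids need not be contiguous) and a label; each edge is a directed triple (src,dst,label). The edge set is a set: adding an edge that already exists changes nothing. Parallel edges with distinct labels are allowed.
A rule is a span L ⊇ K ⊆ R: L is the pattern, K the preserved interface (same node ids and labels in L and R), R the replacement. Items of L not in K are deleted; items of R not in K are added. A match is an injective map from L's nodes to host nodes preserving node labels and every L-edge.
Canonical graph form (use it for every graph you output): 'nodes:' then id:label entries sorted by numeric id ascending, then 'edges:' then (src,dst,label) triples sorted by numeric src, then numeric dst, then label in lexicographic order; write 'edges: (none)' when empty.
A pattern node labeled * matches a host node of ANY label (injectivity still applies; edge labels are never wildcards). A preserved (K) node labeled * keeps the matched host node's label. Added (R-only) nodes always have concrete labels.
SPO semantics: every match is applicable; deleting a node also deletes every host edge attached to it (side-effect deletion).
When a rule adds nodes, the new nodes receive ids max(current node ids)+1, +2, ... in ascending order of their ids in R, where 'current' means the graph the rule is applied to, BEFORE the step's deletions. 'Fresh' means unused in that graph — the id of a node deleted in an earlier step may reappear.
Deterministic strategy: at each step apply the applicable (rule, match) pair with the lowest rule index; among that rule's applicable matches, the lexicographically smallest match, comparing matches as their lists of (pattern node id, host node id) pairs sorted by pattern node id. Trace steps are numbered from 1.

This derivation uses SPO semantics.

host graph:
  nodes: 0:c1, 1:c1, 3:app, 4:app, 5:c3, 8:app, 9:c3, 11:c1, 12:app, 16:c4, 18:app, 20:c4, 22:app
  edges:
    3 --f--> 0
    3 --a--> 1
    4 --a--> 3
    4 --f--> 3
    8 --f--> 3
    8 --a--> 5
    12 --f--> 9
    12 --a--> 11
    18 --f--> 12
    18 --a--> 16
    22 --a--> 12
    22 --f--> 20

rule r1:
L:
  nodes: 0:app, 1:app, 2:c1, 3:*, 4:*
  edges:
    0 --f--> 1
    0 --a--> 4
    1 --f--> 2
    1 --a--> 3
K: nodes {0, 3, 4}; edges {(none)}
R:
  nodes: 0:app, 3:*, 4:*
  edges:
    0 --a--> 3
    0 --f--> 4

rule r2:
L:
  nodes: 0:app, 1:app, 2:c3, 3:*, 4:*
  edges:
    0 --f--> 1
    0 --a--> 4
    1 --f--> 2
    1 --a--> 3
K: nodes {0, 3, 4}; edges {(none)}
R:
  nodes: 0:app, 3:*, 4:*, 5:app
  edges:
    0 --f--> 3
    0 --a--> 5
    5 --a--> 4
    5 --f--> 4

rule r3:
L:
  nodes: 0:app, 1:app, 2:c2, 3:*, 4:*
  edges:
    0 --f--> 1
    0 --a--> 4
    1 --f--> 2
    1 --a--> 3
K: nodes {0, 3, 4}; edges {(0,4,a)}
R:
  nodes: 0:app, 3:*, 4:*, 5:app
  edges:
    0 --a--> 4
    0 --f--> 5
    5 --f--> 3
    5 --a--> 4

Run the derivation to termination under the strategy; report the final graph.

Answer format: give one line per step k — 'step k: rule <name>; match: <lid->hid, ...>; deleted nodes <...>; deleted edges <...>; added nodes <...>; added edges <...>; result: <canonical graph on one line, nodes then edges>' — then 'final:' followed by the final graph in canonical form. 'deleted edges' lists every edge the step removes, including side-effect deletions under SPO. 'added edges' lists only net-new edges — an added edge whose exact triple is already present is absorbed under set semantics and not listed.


step 1: rule r1; match: 0->8, 1->3, 2->0, 3->1, 4->5; deleted nodes 0, 3; deleted edges (3,0,f); (3,1,a); (4,3,a); (4,3,f); (8,3,f); (8,5,a); added nodes (none); added edges (8,1,a); (8,5,f); result: nodes: 1:c1, 4:app, 5:c3, 8:app, 9:c3, 11:c1, 12:app, 16:c4, 18:app, 20:c4, 22:app edges: (8,1,a); (8,5,f); (12,9,f); (12,11,a); (18,12,f); (18,16,a); (22,12,a); (22,20,f)
step 2: rule r2; match: 0->18, 1->12, 2->9, 3->11, 4->16; deleted nodes 9, 12; deleted edges (12,9,f); (12,11,a); (18,12,f); (18,16,a); (22,12,a); added nodes 23; added edges (18,11,f); (18,23,a); (23,16,a); (23,16,f); result: nodes: 1:c1, 4:app, 5:c3, 8:app, 11:c1, 16:c4, 18:app, 20:c4, 22:app, 23:app edges: (8,1,a); (8,5,f); (18,11,f); (18,23,a); (22,20,f); (23,16,a); (23,16,f)
final:
nodes: 1:c1, 4:app, 5:c3, 8:app, 11:c1, 16:c4, 18:app, 20:c4, 22:app, 23:app
edges: (8,1,a); (8,5,f); (18,11,f); (18,23,a); (22,20,f); (23,16,a); (23,16,f)


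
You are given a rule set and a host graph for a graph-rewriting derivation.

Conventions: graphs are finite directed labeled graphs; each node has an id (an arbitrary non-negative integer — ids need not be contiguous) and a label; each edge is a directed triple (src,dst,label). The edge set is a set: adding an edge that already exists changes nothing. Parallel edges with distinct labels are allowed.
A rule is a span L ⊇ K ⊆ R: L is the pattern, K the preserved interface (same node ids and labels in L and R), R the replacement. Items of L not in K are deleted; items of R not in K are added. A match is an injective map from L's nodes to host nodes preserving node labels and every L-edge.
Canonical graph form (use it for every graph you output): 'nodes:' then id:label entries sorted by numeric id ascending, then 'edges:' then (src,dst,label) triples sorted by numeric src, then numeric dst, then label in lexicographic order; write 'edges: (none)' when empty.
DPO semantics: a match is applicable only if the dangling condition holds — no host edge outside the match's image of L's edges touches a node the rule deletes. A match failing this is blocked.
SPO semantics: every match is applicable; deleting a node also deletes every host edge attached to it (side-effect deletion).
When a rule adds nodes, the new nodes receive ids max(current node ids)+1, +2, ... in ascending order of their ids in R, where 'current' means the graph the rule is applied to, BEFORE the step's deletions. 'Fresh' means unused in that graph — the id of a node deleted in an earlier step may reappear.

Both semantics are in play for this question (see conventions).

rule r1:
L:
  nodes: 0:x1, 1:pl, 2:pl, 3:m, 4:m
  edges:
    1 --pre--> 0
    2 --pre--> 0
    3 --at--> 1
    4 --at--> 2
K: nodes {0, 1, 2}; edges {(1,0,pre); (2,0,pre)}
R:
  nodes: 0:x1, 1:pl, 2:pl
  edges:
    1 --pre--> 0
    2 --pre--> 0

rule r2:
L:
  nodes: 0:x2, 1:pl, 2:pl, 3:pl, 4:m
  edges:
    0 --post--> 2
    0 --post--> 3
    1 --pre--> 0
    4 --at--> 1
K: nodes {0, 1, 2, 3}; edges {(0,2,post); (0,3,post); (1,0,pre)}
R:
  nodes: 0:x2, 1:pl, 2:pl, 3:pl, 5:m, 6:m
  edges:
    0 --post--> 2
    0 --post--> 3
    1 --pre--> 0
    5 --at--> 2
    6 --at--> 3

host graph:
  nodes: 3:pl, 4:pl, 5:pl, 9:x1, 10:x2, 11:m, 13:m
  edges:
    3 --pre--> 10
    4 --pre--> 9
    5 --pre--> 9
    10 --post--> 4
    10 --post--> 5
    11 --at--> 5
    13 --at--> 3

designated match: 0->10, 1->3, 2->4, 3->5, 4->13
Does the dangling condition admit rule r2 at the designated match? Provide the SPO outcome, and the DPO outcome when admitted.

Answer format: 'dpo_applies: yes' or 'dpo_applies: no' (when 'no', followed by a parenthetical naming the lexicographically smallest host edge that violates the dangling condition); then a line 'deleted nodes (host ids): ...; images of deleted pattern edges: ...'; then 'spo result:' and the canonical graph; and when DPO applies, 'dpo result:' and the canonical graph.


dpo_applies: yes
deleted nodes (host ids): 13; images of deleted pattern edges: (13,3,at)
spo result:
nodes: 3:pl, 4:pl, 5:pl, 9:x1, 10:x2, 11:m, 14:m, 15:m
edges: (3,10,pre); (4,9,pre); (5,9,pre); (10,4,post); (10,5,post); (11,5,at); (14,4,at); (15,5,at)
dpo result:
nodes: 3:pl, 4:pl, 5:pl, 9:x1, 10:x2, 11:m, 14:m, 15:m
edges: (3,10,pre); (4,9,pre); (5,9,pre); (10,4,post); (10,5,post); (11,5,at); (14,4,at); (15,5,at)


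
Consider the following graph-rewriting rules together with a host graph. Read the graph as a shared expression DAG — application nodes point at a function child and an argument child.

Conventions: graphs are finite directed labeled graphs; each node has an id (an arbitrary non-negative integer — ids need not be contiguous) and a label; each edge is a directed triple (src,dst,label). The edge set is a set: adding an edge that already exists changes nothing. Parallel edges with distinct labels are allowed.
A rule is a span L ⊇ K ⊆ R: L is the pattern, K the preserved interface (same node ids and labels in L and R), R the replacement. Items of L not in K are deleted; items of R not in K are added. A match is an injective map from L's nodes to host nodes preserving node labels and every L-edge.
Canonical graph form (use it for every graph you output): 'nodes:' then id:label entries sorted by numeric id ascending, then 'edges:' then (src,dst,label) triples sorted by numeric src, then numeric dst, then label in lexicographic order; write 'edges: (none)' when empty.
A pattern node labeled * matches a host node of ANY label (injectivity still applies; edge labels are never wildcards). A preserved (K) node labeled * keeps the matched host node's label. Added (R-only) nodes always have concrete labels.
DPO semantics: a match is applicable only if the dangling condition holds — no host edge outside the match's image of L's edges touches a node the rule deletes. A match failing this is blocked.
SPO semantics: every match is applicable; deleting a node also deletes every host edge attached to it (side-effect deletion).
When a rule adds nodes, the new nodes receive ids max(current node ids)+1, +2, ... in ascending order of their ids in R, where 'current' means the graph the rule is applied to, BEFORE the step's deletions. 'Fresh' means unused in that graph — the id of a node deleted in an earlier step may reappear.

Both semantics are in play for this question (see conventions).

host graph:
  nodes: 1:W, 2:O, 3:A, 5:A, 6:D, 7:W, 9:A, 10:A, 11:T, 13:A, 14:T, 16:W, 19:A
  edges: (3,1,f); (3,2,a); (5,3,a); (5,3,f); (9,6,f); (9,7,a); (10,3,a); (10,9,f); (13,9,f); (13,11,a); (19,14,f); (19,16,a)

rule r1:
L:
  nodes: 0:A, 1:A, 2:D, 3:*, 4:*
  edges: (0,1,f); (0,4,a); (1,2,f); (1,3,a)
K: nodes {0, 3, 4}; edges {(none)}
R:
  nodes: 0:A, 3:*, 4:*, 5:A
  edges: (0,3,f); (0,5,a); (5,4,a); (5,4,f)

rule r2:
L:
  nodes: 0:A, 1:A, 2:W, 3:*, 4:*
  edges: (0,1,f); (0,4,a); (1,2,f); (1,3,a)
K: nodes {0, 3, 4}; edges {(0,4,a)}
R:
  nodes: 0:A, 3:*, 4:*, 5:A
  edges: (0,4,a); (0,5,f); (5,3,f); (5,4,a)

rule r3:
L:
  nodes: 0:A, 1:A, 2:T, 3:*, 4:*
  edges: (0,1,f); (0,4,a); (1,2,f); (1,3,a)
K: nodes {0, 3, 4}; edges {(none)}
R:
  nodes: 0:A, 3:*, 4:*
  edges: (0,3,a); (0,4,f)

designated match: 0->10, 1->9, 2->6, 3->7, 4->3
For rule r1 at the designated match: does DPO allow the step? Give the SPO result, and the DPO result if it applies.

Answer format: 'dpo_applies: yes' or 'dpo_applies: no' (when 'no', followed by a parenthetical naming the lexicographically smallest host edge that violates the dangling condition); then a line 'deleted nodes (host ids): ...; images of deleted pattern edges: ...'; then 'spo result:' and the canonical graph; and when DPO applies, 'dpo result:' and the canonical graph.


dpo_applies: no
(the rule deletes node 9, which keeps host edge (13,9,f) outside the match image — the dangling condition fails, DPO blocks; SPO proceeds and side-deletes such edges)
deleted nodes (host ids): 6, 9; images of deleted pattern edges: (9,6,f); (9,7,a); (10,3,a); (10,9,f)
spo result:
nodes: 1:W, 2:O, 3:A, 5:A, 7:W, 10:A, 11:T, 13:A, 14:T, 16:W, 19:A, 20:A
edges: (3,1,f); (3,2,a); (5,3,a); (5,3,f); (10,7,f); (10,20,a); (13,11,a); (19,14,f); (19,16,a); (20,3,a); (20,3,f)


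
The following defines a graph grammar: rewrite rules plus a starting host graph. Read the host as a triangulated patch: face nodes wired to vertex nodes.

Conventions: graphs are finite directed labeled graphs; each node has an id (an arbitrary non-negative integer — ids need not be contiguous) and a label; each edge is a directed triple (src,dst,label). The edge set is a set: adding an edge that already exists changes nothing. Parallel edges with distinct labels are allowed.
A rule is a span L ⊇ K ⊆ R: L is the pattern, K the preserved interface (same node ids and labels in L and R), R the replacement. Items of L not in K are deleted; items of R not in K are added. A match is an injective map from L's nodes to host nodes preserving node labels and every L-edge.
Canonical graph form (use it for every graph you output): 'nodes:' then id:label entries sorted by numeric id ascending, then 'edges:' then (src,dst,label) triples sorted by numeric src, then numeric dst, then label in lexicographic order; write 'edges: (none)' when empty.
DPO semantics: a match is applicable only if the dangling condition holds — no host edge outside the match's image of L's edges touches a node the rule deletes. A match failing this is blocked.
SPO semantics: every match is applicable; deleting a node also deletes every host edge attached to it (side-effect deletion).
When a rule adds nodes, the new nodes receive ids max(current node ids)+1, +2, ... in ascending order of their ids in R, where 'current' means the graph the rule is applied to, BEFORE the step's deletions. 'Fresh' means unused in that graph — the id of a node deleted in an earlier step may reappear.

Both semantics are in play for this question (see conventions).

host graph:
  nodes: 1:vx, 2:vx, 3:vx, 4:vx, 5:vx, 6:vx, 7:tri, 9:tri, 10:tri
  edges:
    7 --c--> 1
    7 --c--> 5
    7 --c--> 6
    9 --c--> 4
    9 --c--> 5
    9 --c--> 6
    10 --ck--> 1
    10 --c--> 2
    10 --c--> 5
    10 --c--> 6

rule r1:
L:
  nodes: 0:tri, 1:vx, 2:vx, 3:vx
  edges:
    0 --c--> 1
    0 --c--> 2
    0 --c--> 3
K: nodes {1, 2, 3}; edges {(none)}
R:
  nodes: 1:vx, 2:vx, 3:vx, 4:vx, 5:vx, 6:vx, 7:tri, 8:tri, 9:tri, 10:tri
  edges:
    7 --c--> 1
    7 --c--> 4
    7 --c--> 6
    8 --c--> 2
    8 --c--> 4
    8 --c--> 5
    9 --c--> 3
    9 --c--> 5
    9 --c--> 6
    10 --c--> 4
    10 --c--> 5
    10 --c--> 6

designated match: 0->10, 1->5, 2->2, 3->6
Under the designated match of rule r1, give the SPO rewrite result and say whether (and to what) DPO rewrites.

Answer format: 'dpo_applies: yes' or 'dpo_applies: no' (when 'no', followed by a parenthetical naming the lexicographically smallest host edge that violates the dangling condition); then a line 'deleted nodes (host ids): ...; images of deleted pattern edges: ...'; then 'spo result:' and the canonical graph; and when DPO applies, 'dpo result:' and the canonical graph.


dpo_applies: no
(the rule deletes node 10, which keeps host edge (10,1,ck) outside the match image — the dangling condition fails, DPO blocks; SPO proceeds and side-deletes such edges)
deleted nodes (host ids): 10; images of deleted pattern edges: (10,2,c); (10,5,c); (10,6,c)
spo result:
nodes: 1:vx, 2:vx, 3:vx, 4:vx, 5:vx, 6:vx, 7:tri, 9:tri, 11:vx, 12:vx, 13:vx, 14:tri, 15:tri, 16:tri, 17:tri
edges: (7,1,c); (7,5,c); (7,6,c); (9,4,c); (9,5,c); (9,6,c); (14,5,c); (14,11,c); (14,13,c); (15,2,c); (15,11,c); (15,12,c); (16,6,c); (16,12,c); (16,13,c); (17,11,c); (17,12,c); (17,13,c)


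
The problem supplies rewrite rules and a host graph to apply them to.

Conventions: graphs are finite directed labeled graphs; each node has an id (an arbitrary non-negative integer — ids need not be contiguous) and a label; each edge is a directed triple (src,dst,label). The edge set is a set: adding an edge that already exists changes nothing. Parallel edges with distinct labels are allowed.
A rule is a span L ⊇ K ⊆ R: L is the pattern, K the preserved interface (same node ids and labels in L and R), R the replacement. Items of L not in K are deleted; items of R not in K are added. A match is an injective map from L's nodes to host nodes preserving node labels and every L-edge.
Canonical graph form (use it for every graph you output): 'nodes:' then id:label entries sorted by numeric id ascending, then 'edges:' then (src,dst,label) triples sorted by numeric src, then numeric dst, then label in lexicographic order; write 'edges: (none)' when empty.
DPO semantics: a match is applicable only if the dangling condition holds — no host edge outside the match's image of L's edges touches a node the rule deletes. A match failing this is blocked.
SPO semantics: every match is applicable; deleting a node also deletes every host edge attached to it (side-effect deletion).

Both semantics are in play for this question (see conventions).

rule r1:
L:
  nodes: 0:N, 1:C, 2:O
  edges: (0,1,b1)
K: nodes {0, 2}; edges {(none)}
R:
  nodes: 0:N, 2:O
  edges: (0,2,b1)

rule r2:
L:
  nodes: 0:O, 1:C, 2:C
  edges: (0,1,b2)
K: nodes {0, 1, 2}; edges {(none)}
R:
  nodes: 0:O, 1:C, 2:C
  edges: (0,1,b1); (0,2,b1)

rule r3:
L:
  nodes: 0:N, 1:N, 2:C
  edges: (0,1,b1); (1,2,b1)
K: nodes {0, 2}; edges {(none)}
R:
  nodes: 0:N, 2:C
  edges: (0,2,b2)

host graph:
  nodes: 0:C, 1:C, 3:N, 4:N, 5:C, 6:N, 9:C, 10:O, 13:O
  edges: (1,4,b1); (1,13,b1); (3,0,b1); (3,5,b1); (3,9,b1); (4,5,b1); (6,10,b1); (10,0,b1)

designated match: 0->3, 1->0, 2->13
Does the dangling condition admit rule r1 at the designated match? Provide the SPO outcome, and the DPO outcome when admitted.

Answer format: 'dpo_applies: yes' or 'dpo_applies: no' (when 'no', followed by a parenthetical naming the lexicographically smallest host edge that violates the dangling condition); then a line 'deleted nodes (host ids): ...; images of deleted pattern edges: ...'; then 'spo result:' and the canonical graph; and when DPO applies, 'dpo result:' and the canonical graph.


dpo_applies: no
(the rule deletes node 0, which keeps host edge (10,0,b1) outside the match image — the dangling condition fails, DPO blocks; SPO proceeds and side-deletes such edges)
deleted nodes (host ids): 0; images of deleted pattern edges: (3,0,b1)
spo result:
nodes: 1:C, 3:N, 4:N, 5:C, 6:N, 9:C, 10:O, 13:O
edges: (1,4,b1); (1,13,b1); (3,5,b1); (3,9,b1); (3,13,b1); (4,5,b1); (6,10,b1)


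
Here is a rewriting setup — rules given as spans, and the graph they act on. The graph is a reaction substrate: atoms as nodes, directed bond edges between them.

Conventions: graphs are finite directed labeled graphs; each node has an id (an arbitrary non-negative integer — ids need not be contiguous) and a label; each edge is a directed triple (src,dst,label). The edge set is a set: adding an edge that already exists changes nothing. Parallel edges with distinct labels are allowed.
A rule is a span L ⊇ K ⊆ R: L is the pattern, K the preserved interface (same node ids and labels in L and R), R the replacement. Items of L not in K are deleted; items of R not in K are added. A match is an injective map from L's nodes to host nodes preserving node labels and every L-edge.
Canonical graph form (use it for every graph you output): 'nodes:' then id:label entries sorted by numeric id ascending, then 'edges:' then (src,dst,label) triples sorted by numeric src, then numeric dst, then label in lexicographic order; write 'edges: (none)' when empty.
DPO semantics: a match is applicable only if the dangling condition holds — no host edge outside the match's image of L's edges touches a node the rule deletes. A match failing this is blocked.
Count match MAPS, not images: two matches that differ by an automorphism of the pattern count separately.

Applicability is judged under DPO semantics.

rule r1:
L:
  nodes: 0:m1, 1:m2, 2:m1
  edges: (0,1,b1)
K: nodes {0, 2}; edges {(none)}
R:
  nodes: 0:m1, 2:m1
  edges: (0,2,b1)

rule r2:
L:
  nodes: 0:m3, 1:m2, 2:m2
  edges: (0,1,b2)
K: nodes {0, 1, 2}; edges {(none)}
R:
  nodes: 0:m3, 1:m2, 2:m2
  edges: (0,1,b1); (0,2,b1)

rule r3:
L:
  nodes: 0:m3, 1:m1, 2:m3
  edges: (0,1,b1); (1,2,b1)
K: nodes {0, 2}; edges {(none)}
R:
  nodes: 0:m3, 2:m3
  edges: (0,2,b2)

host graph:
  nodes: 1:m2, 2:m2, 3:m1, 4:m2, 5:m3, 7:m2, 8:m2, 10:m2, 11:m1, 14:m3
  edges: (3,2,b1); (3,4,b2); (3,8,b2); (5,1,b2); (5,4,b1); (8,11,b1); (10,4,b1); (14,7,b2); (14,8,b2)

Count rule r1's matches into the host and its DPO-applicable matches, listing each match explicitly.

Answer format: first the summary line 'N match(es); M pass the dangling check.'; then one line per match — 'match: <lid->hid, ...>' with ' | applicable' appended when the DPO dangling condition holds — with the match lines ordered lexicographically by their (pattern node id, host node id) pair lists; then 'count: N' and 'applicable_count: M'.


1 match(es); 1 pass the dangling check.
match: 0->3, 1->2, 2->11 | applicable
count: 1
applicable_count: 1


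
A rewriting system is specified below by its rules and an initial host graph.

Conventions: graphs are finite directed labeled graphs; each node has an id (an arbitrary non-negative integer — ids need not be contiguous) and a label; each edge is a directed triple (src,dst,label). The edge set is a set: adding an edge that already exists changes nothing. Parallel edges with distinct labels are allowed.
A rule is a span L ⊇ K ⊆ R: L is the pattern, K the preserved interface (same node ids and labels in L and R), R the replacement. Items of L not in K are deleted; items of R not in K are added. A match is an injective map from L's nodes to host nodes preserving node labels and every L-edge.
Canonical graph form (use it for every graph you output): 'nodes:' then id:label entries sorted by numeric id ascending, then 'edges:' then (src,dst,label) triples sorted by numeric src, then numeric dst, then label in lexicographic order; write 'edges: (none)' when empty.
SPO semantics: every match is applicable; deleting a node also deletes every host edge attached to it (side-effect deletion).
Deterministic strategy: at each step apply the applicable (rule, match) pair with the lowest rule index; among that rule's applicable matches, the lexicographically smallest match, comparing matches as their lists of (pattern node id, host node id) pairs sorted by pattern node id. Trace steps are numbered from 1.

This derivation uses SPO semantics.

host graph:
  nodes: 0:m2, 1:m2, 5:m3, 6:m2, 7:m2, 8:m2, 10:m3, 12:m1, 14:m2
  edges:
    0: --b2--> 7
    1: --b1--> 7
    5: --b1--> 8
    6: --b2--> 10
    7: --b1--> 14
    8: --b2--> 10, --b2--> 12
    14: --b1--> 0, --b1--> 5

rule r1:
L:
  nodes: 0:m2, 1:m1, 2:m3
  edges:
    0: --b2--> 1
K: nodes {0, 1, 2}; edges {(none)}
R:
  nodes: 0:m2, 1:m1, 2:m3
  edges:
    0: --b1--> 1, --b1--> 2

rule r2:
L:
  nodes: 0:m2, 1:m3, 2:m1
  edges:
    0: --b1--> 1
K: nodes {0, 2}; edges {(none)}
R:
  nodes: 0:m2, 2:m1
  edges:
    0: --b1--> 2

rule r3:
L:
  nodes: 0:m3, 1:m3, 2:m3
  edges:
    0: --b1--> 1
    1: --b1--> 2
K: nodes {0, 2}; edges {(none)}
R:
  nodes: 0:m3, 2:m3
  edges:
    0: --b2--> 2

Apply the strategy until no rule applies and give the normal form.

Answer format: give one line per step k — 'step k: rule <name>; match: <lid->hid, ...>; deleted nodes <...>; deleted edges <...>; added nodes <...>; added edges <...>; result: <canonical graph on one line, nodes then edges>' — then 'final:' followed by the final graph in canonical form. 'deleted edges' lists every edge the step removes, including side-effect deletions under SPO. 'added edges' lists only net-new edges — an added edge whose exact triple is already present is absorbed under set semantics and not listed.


step 1: rule r1; match: 0->8, 1->12, 2->5; deleted nodes (none); deleted edges (8,12,b2); added nodes (none); added edges (8,5,b1); (8,12,b1); result: nodes: 0:m2, 1:m2, 5:m3, 6:m2, 7:m2, 8:m2, 10:m3, 12:m1, 14:m2 edges: (0,7,b2); (1,7,b1); (5,8,b1); (6,10,b2); (7,14,b1); (8,5,b1); (8,10,b2); (8,12,b1); (14,0,b1); (14,5,b1)
step 2: rule r2; match: 0->8, 1->5, 2->12; deleted nodes 5; deleted edges (5,8,b1); (8,5,b1); (14,5,b1); added nodes (none); added edges (none); result: nodes: 0:m2, 1:m2, 6:m2, 7:m2, 8:m2, 10:m3, 12:m1, 14:m2 edges: (0,7,b2); (1,7,b1); (6,10,b2); (7,14,b1); (8,10,b2); (8,12,b1); (14,0,b1)
final:
nodes: 0:m2, 1:m2, 6:m2, 7:m2, 8:m2, 10:m3, 12:m1, 14:m2
edges: (0,7,b2); (1,7,b1); (6,10,b2); (7,14,b1); (8,10,b2); (8,12,b1); (14,0,b1)


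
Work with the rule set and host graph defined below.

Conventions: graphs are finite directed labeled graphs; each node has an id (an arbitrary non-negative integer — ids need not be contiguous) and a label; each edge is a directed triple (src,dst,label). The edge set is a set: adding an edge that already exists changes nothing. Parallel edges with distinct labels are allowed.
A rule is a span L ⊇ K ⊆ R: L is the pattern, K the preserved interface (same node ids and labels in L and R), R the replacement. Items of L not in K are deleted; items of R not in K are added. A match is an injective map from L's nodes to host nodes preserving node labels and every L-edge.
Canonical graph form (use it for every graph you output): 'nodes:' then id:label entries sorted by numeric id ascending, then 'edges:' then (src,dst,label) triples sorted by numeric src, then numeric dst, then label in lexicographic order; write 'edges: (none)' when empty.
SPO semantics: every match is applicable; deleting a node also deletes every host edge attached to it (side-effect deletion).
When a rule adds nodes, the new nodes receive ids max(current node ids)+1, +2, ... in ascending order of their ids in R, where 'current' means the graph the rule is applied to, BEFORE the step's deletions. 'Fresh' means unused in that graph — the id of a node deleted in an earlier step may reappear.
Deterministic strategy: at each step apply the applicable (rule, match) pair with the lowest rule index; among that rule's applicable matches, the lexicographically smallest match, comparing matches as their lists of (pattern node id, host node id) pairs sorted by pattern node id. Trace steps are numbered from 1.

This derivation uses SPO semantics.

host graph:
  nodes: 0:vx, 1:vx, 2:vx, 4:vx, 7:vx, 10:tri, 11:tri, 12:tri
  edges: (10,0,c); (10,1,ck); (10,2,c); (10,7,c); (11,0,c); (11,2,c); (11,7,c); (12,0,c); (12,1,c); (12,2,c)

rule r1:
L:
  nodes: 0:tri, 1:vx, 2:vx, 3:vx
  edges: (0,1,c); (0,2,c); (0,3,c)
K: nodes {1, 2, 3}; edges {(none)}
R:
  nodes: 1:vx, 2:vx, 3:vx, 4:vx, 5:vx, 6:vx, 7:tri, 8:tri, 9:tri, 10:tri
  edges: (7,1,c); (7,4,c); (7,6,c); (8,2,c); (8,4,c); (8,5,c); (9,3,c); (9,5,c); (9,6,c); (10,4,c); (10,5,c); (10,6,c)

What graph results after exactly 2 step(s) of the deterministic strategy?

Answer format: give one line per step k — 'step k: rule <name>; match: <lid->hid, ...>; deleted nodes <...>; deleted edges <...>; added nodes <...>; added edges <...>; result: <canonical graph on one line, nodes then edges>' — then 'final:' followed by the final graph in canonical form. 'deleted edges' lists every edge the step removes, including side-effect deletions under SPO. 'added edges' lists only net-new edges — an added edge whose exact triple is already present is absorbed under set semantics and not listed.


step 1: rule r1; match: 0->10, 1->0, 2->2, 3->7; deleted nodes 10; deleted edges (10,0,c); (10,1,ck); (10,2,c); (10,7,c); added nodes 13, 14, 15, 16, 17, 18, 19; added edges (16,0,c); (16,13,c); (16,15,c); (17,2,c); (17,13,c); (17,14,c); (18,7,c); (18,14,c); (18,15,c); (19,13,c); (19,14,c); (19,15,c); result: nodes: 0:vx, 1:vx, 2:vx, 4:vx, 7:vx, 11:tri, 12:tri, 13:vx, 14:vx, 15:vx, 16:tri, 17:tri, 18:tri, 19:tri edges: (11,0,c); (11,2,c); (11,7,c); (12,0,c); (12,1,c); (12,2,c); (16,0,c); (16,13,c); (16,15,c); (17,2,c); (17,13,c); (17,14,c); (18,7,c); (18,14,c); (18,15,c); (19,13,c); (19,14,c); (19,15,c)
step 2: rule r1; match: 0->11, 1->0, 2->2, 3->7; deleted nodes 11; deleted edges (11,0,c); (11,2,c); (11,7,c); added nodes 20, 21, 22, 23, 24, 25, 26; added edges (23,0,c); (23,20,c); (23,22,c); (24,2,c); (24,20,c); (24,21,c); (25,7,c); (25,21,c); (25,22,c); (26,20,c); (26,21,c); (26,22,c); result: nodes: 0:vx, 1:vx, 2:vx, 4:vx, 7:vx, 12:tri, 13:vx, 14:vx, 15:vx, 16:tri, 17:tri, 18:tri, 19:tri, 20:vx, 21:vx, 22:vx, 23:tri, 24:tri, 25:tri, 26:tri edges: (12,0,c); (12,1,c); (12,2,c); (16,0,c); (16,13,c); (16,15,c); (17,2,c); (17,13,c); (17,14,c); (18,7,c); (18,14,c); (18,15,c); (19,13,c); (19,14,c); (19,15,c); (23,0,c); (23,20,c); (23,22,c); (24,2,c); (24,20,c); (24,21,c); (25,7,c); (25,21,c); (25,22,c); (26,20,c); (26,21,c); (26,22,c)
final:
nodes: 0:vx, 1:vx, 2:vx, 4:vx, 7:vx, 12:tri, 13:vx, 14:vx, 15:vx, 16:tri, 17:tri, 18:tri, 19:tri, 20:vx, 21:vx, 22:vx, 23:tri, 24:tri, 25:tri, 26:tri
edges: (12,0,c); (12,1,c); (12,2,c); (16,0,c); (16,13,c); (16,15,c); (17,2,c); (17,13,c); (17,14,c); (18,7,c); (18,14,c); (18,15,c); (19,13,c); (19,14,c); (19,15,c); (23,0,c); (23,20,c); (23,22,c); (24,2,c); (24,20,c); (24,21,c); (25,7,c); (25,21,c); (25,22,c); (26,20,c); (26,21,c); (26,22,c)


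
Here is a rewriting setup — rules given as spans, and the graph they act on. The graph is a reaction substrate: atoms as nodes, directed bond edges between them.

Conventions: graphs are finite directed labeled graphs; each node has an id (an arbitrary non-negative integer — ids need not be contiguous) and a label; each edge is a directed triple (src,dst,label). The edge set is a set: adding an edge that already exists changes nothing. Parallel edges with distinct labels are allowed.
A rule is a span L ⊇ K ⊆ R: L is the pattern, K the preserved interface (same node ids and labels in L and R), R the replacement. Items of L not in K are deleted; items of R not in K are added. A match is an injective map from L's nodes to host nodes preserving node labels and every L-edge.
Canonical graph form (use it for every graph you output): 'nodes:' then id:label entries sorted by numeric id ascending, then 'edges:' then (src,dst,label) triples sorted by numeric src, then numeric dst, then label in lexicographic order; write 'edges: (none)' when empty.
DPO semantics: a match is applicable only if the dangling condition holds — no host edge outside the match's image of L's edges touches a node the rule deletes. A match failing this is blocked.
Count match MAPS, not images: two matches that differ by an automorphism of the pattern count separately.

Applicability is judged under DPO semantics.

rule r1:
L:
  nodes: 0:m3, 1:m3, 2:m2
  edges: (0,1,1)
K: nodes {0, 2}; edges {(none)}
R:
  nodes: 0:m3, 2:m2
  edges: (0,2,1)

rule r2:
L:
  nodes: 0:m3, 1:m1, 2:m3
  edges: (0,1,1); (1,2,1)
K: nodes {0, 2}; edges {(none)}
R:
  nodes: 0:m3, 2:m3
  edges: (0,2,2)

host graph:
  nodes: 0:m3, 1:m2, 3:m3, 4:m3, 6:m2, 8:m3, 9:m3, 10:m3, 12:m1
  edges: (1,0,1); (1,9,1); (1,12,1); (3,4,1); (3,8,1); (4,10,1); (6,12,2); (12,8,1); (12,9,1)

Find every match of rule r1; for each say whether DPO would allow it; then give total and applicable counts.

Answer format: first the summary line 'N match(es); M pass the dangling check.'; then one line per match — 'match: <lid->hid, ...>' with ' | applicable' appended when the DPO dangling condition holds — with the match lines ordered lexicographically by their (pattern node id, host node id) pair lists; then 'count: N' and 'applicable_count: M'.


6 match(es); 2 pass the dangling check.
match: 0->3, 1->4, 2->1
match: 0->3, 1->4, 2->6
match: 0->3, 1->8, 2->1
match: 0->3, 1->8, 2->6
match: 0->4, 1->10, 2->1 | applicable
match: 0->4, 1->10, 2->6 | applicable
count: 6
applicable_count: 2


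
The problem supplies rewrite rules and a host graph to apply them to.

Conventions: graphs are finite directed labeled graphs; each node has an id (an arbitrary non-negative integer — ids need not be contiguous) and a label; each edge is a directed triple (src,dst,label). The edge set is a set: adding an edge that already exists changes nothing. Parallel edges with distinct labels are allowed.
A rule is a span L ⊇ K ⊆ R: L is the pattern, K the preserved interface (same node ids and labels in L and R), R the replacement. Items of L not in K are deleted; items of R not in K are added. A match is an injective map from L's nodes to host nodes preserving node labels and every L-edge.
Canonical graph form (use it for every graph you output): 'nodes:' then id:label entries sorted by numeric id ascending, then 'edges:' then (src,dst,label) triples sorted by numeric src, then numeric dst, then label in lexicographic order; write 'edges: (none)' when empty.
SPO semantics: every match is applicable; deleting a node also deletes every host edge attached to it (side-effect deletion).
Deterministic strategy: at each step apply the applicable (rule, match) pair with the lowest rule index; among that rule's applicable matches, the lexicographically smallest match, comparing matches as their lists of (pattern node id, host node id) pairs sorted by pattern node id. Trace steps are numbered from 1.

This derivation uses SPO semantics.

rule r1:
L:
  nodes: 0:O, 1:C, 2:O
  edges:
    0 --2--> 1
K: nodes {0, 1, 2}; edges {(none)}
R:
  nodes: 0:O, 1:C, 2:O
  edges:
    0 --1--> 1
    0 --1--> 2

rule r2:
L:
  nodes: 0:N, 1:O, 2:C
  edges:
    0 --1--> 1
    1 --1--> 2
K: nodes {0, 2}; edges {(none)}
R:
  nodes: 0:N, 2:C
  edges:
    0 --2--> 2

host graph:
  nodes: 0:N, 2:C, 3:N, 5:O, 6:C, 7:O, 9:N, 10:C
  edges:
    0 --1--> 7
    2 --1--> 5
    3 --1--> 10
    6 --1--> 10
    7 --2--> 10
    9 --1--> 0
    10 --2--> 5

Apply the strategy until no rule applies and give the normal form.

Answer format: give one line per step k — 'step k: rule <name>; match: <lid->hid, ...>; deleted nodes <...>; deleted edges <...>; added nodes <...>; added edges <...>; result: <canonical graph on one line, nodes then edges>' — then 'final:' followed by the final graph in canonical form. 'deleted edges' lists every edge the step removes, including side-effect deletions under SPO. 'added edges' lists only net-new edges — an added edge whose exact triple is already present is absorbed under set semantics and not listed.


step 1: rule r1; match: 0->7, 1->10, 2->5; deleted nodes (none); deleted edges (7,10,2); added nodes (none); added edges (7,5,1); (7,10,1); result: nodes: 0:N, 2:C, 3:N, 5:O, 6:C, 7:O, 9:N, 10:C edges: (0,7,1); (2,5,1); (3,10,1); (6,10,1); (7,5,1); (7,10,1); (9,0,1); (10,5,2)
step 2: rule r2; match: 0->0, 1->7, 2->10; deleted nodes 7; deleted edges (0,7,1); (7,5,1); (7,10,1); added nodes (none); added edges (0,10,2); result: nodes: 0:N, 2:C, 3:N, 5:O, 6:C, 9:N, 10:C edges: (0,10,2); (2,5,1); (3,10,1); (6,10,1); (9,0,1); (10,5,2)
final:
nodes: 0:N, 2:C, 3:N, 5:O, 6:C, 9:N, 10:C
edges: (0,10,2); (2,5,1); (3,10,1); (6,10,1); (9,0,1); (10,5,2)
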